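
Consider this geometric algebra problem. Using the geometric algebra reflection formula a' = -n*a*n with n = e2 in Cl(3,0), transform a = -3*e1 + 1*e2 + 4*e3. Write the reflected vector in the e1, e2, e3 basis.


Reflection formula: a' = -n*a*n, with n = e2 (unit vector, n^2 = 1).
For reflection through hyperplane perp to e2:
The component along e2 flips sign, others stay.
a = (-3, 1, 4)
a' = (-3, -1, 4)
a' = -3*e1 - 1*e2 + 4*e3


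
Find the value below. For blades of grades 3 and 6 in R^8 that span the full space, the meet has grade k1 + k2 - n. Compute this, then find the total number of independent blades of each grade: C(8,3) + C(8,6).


Meet grade = grade(A) + grade(B) - n
= 3 + 6 - 8 = 1
C(8,3) = 56
C(8,6) = 28
dim_A + dim_B = 56 + 28 = 84


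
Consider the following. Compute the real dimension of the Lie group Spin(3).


Spin(n) double-covers SO(n); both have Lie algebra so(n) of dimension n(n-1)/2.
n = 3
n(n-1) = 3 * 2 = 6
dim Spin(3) = 6/2 = 3


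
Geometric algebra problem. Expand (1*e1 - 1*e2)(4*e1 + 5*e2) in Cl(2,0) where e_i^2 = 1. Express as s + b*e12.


Expand: (1*e1 - 1*e2)(4*e1 + 5*e2)
= 1*4*e1e1 + 1*5*e1e2 + (-1)*4*e2e1 + (-1)*5*e2e2
Using e1^2 = e2^2 = 1, e2e1 = -e1e2:
Scalar part s = 1*4 + (-1)*5 = 4 + (-5) = -1
Bivector part b = 1*5 - (-1)*4 = 5 - (-4) = 9
uv = -1 + 9*e12


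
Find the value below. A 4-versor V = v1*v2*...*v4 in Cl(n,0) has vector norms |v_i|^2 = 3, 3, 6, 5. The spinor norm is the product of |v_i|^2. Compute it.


Spinor norm N(V) = |v1|^2 * |v2|^2 * ... * |v4|^2
= 3 * 3 * 6 * 5
Running product: 3, 9, 54, 270
N(V) = 270


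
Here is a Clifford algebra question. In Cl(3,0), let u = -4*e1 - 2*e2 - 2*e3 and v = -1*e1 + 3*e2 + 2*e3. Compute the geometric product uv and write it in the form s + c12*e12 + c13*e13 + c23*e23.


In Cl(3,0): e_i^2 = 1, e_ie_j = -e_je_i for i != j.
Scalar part = u . v = (-4)*(-1) + (-2)*3 + (-2)*2
= 4 + (-6) + (-4) = -6
e12 coeff = (-4)*3 - (-2)*(-1) = -12 - 2 = -14
e13 coeff = (-4)*2 - (-2)*(-1) = -8 - 2 = -10
e23 coeff = (-2)*2 - (-2)*3 = -4 - (-6) = 2
uv = -6 - 14*e12 - 10*e13 + 2*e23


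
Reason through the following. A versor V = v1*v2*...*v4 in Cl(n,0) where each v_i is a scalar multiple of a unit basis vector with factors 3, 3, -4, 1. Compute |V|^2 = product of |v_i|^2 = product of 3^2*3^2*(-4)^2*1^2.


Each vector v_i has |v_i|^2 = s_i^2
Squared scales: 3^2 = 9, 3^2 = 9, (-4)^2 = 16, 1^2 = 1
|V|^2 = 9 * 9 * 16 * 1
= 1296


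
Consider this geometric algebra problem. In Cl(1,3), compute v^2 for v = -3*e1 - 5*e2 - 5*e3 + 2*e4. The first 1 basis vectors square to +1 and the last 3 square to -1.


v^2 = sum of c_i^2 * e_i^2
Positive signature terms (e_i^2 = +1): (-3)^2 = 9
Negative signature terms (e_j^2 = -1): (-5)^2 + (-5)^2 + 2^2 = 54
v^2 = 9 - 54 = -45


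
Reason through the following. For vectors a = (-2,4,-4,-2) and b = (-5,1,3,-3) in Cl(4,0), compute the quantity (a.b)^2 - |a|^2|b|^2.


a . b = (-2)*(-5) + 4*1 + (-4)*3 + (-2)*(-3)
= 10 + 4 + (-12) + 6 = 8
|a|^2 = (-2)^2 + 4^2 + (-4)^2 + (-2)^2 = 40
|b|^2 = (-5)^2 + 1^2 + 3^2 + (-3)^2 = 44
(a.b)^2 = 8^2 = 64
|a|^2 * |b|^2 = 40 * 44 = 1760
Result = 64 - 1760 = -1696


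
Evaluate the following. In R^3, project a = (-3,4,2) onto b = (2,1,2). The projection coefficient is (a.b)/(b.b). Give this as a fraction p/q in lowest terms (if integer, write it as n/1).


Projection coefficient = (a . b) / (b . b)
a . b = (-3)*2 + 4*1 + 2*2
= -6 + 4 + 4 = 2
b . b = 2^2 + 1^2 + 2^2
= 4 + 1 + 4 = 9
Coefficient = 2/9
In lowest terms: 2/9


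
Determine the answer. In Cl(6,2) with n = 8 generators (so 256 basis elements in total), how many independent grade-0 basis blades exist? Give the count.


Number of grade-k basis blades in Cl(p,q) with n = p + q is C(n, k).
n = 6 + 2 = 8
C(8, 0) = 8! / (0! * 8!)
= 40320 / (1 * 40320)
= 1


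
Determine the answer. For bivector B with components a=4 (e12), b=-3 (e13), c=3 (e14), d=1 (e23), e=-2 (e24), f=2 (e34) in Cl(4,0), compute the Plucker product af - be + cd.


Plucker relation: af - be + cd
a*f = 4*2 = 8
b*e = (-3)*(-2) = 6
c*d = 3*1 = 3
af - be + cd = 8 - 6 + 3
= 5


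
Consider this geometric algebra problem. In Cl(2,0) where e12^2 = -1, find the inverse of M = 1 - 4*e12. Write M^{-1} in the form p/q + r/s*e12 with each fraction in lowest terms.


M = 1 - 4*e12, where e12^2 = -1.
Since M commutes with its reverse ~M = a - b*e12, M * ~M = a^2 - b^2*e12^2 = a^2 + b^2.
So M^{-1} = ~M / (a^2 + b^2) = (a - b*e12)/(a^2 + b^2).
a^2 + b^2 = 1 + 16 = 17
Scalar part = 1/17 = 1/17
Bivector coeff = 4/17 = 4/17
M^{-1} = 1/17 + 4/17*e12


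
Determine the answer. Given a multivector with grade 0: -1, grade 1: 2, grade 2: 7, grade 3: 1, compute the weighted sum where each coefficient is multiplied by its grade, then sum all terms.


Grade-weighted sum = sum of grade_k * coefficient_k
0*(-1) = 0
1*2 = 2
2*7 = 14
3*1 = 3
Total = 0 + 2 + 14 + 3 = 19


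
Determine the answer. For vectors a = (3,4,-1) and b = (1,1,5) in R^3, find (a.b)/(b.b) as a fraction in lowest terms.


Projection coefficient = (a . b) / (b . b)
a . b = 3*1 + 4*1 + (-1)*5
= 3 + 4 + (-5) = 2
b . b = 1^2 + 1^2 + 5^2
= 1 + 1 + 25 = 27
Coefficient = 2/27
In lowest terms: 2/27


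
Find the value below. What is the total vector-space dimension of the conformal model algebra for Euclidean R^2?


The conformal model of R^2 uses Cl(3,1): the 2 Euclidean generators plus two extra orthogonal generators e+ (e+^2 = +1) and e- (e-^2 = -1), from which the null vectors e0, einf are built.
Number of generators m = 2 + 2 = 4.
dim Cl(p,q) = 2^m = 2^4 = 16


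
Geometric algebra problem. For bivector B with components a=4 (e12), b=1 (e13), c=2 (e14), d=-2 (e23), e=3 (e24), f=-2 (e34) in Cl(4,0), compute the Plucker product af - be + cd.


Plucker relation: af - be + cd
a*f = 4*(-2) = -8
b*e = 1*3 = 3
c*d = 2*(-2) = -4
af - be + cd = -8 - 3 + (-4)
= -15


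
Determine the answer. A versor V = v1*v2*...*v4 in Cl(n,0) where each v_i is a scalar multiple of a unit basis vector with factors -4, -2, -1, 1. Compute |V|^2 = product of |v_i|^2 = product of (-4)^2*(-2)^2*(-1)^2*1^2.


Each vector v_i has |v_i|^2 = s_i^2
Squared scales: (-4)^2 = 16, (-2)^2 = 4, (-1)^2 = 1, 1^2 = 1
|V|^2 = 16 * 4 * 1 * 1
= 64


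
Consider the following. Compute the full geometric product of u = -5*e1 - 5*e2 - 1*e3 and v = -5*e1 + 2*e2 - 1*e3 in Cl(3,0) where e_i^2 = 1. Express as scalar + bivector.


In Cl(3,0): e_i^2 = 1, e_ie_j = -e_je_i for i != j.
Scalar part = u . v = (-5)*(-5) + (-5)*2 + (-1)*(-1)
= 25 + (-10) + 1 = 16
e12 coeff = (-5)*2 - (-5)*(-5) = -10 - 25 = -35
e13 coeff = (-5)*(-1) - (-1)*(-5) = 5 - 5 = 0
e23 coeff = (-5)*(-1) - (-1)*2 = 5 - (-2) = 7
uv = 16 - 35*e12 + 0*e13 + 7*e23


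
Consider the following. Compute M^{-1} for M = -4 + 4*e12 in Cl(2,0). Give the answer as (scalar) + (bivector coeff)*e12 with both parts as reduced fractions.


M = -4 + 4*e12, where e12^2 = -1.
Since M commutes with its reverse ~M = a - b*e12, M * ~M = a^2 - b^2*e12^2 = a^2 + b^2.
So M^{-1} = ~M / (a^2 + b^2) = (a - b*e12)/(a^2 + b^2).
a^2 + b^2 = 16 + 16 = 32
Scalar part = -4/32 = -1/8
Bivector coeff = -4/32 = -1/8
M^{-1} = -1/8 - 1/8*e12


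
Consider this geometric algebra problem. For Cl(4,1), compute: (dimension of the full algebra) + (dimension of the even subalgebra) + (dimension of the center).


n = 4 + 1 = 5
Total dim = 2^5 = 32
Even subalgebra dim = 2^4 = 16
n is odd, so center dim = 2
Sum = 32 + 16 + 2 = 50


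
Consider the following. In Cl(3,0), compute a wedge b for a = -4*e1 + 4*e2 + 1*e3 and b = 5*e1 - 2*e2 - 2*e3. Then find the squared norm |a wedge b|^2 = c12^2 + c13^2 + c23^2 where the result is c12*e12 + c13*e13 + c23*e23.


a wedge b = (a1*b2 - a2*b1)*e12 + (a1*b3 - a3*b1)*e13 + (a2*b3 - a3*b2)*e23
e12 coeff: (-4)*(-2) - 4*5 = 8 - 20 = -12
e13 coeff: (-4)*(-2) - 1*5 = 8 - 5 = 3
e23 coeff: 4*(-2) - 1*(-2) = -8 - (-2) = -6
|a wedge b|^2 = (-12)^2 + 3^2 + (-6)^2
= 144 + 9 + 36
= 189


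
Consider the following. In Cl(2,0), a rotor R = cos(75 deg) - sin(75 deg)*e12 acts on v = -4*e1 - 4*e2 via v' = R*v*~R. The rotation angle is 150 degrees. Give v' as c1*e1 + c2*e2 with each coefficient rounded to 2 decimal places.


Rotor R = cos(75deg) - sin(75deg)*e12
Rotation angle theta = 2 * 75 = 150 degrees
v' = R*v*~R rotates v by theta.
cos(150deg) = -0.8660, sin(150deg) = 0.5000
v'_1 = -4*cos(150deg) - (-4)*sin(150deg)
= -4*(-0.8660) - (-4)*0.5000
= 5.46
v'_2 = -4*sin(150deg) + (-4)*cos(150deg)
= -4*0.5000 + (-4)*(-0.8660)
= 1.46
v' = 5.46*e1 + 1.46*e2


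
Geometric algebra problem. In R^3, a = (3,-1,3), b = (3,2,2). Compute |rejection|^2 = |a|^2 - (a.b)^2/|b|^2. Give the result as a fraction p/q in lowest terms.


|a|^2 = 3^2 + (-1)^2 + 3^2 = 19
|b|^2 = 3^2 + 2^2 + 2^2 = 17
a . b = 3*3 + (-1)*2 + 3*2 = 13
(a.b)^2 = 13^2 = 169
|rej|^2 = 19 - 169/17
= (323 - 169)/17
= 154/17
In lowest terms: 154/17


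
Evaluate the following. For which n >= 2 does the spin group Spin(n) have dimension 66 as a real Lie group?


dim Spin(n) = dim so(n) = n(n-1)/2.
Solve n(n-1)/2 = 66, i.e. n^2 - n - 132 = 0.
Discriminant = 1 + 8*66 = 529
n = (1 + sqrt(529))/2 = (1 + 23)/2 = 12


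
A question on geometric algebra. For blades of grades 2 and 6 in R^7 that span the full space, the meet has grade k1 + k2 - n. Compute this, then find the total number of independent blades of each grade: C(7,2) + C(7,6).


Meet grade = grade(A) + grade(B) - n
= 2 + 6 - 7 = 1
C(7,2) = 21
C(7,6) = 7
dim_A + dim_B = 21 + 7 = 28


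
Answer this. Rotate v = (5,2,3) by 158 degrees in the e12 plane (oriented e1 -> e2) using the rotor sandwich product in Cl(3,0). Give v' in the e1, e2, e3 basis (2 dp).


Rotor R = cos(79deg) - sin(79deg)*e12
Rotation angle theta = 2 * 79 = 158 degrees in the e12 plane (e1 -> e2).
The component perpendicular to the plane (e3) is invariant: v'_3 = v3 = 3.00
cos(158deg) = -0.9272, sin(158deg) = 0.3746
v'_1 = v1*cos(theta) - v2*sin(theta) = 5*(-0.9272) - 2*0.3746 = -5.39
v'_2 = v1*sin(theta) + v2*cos(theta) = 5*0.3746 + 2*(-0.9272) = 0.02
v' = -5.39*e1 + 0.02*e2 + 3.00*e3


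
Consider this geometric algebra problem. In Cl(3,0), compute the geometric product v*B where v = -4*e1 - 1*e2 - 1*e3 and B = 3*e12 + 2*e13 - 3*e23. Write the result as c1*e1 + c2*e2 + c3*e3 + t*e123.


vB has grade-1 (vector) and grade-3 (trivector) parts: vB = (v _| B) + (v ^ B).
Vector part <vB>_1:
  e1: -v2*b12 - v3*b13 = -(-1)*(3) - (-1)*(2) = 5
  e2: v1*b12 - v3*b23 = (-4)*(3) - (-1)*(-3) = -15
  e3: v1*b13 + v2*b23 = (-4)*(2) + (-1)*(-3) = -5
Trivector part <vB>_3:
  e123: v1*b23 - v2*b13 + v3*b12 = (-4)*(-3) - (-1)*(2) + (-1)*(3) = 11
vB = 5*e1 - 15*e2 - 5*e3 + 11*e123


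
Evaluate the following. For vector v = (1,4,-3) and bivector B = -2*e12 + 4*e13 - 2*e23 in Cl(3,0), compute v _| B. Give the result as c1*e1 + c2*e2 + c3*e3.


Left contraction v _| B = <vB>_1 (grade-1 part of the geometric product vB).
Using e1_|e12 = e2, e2_|e12 = -e1, e1_|e13 = e3, e3_|e13 = -e1, e2_|e23 = e3, e3_|e23 = -e2:
e1 coeff: -v2*b12 - v3*b13 = -(4)*(-2) - (-3)*(4) = 20
e2 coeff: v1*b12 - v3*b23 = (1)*(-2) - (-3)*(-2) = -8
e3 coeff: v1*b13 + v2*b23 = (1)*(4) + (4)*(-2) = -4
v _| B = 20*e1 - 8*e2 - 4*e3


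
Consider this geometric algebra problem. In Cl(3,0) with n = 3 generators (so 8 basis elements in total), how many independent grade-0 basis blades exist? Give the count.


Number of grade-k basis blades in Cl(p,q) with n = p + q is C(n, k).
n = 3 + 0 = 3
C(3, 0) = 3! / (0! * 3!)
= 6 / (1 * 6)
= 1


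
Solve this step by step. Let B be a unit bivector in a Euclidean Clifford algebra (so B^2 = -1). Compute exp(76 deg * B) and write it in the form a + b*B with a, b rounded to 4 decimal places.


For a unit bivector B with B^2 = -1, the exponential series gives
e^(theta*B) = cos(theta) + sin(theta)*B (the GA analogue of Euler's formula).
theta = 76 degrees = 1.32645 rad
cos(76 deg) = 0.2419
sin(76 deg) = 0.9703
exp(theta*B) = 0.2419 + 0.9703*B


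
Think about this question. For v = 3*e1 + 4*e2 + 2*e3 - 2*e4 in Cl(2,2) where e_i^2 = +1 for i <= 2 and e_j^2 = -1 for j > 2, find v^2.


v^2 = sum of c_i^2 * e_i^2
Positive signature terms (e_i^2 = +1): 3^2 + 4^2 = 25
Negative signature terms (e_j^2 = -1): 2^2 + (-2)^2 = 8
v^2 = 25 - 8 = 17


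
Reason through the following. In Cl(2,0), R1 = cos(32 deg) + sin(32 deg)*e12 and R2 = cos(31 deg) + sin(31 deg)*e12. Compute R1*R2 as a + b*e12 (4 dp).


Same-plane rotors commute and their half-angles add:
R1*R2 = cos(a1 + a2) + sin(a1 + a2)*e12.
a1 + a2 = 32 + 31 = 63 deg
cos(63 deg) = 0.4540
sin(63 deg) = 0.8910
R1*R2 = 0.4540 + 0.8910*e12


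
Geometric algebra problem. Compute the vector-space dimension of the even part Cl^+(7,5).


Even subalgebra dimension = 2^(n-1)
n = 7 + 5 = 12
2^(12 - 1) = 2^11 = 2048
Verification: sum of C(12,k) for even k = 1 + 66 + 495 + 924 + 495 + 66 + 1 = 2048
Result = 2048


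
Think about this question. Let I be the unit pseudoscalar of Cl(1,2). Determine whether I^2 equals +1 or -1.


The pseudoscalar I = e1...e_n (product of all n generators) of Cl(p,q) satisfies I^2 = (-1)^(q + n(n-1)/2).
p = 1, q = 2, n = p + q = 3
n(n-1)/2 = 3 * 2 / 2 = 3
Exponent = q + n(n-1)/2 = 2 + 3 = 5
I^2 = (-1)^5 = -1


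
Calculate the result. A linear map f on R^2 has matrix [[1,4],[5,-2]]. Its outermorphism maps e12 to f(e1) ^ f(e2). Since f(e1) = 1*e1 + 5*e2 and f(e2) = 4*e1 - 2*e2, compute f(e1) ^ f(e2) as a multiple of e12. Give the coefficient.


The outermorphism of a linear map f sends e1^e2 to f(e1)^f(e2).
f(e1) = 1*e1 + 5*e2
f(e2) = 4*e1 - 2*e2
f(e1) ^ f(e2) = (1*e1 + 5*e2) ^ (4*e1 - 2*e2)
= 1*(-2)*e12 + 5*4*e21
= (-2 - 20)*e12
= -22*e12
Coefficient = -22


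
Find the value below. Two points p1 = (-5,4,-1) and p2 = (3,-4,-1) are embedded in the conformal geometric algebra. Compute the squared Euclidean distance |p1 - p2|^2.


p1 - p2 = (-8, 8, 0)
|p1 - p2|^2 = (-8)^2 + 8^2 + 0^2
= 64 + 64 + 0
= 128


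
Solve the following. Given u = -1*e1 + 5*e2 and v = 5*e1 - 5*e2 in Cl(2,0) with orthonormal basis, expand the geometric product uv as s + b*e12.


Expand: (-1*e1 + 5*e2)(5*e1 - 5*e2)
= (-1)*5*e1e1 + (-1)*(-5)*e1e2 + 5*5*e2e1 + 5*(-5)*e2e2
Using e1^2 = e2^2 = 1, e2e1 = -e1e2:
Scalar part s = (-1)*5 + 5*(-5) = -5 + (-25) = -30
Bivector part b = (-1)*(-5) - 5*5 = 5 - 25 = -20
uv = -30 - 20*e12


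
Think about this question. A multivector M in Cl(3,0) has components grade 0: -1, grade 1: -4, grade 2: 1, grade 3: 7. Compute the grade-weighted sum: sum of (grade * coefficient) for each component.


Grade-weighted sum = sum of grade_k * coefficient_k
0*(-1) = 0
1*(-4) = -4
2*1 = 2
3*7 = 21
Total = 0 + (-4) + 2 + 21 = 19


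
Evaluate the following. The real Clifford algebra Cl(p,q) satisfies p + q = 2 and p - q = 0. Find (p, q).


We need p + q = 2 and p - q = 0.
Adding: 2p = 2 + 0 = 2, so p = 1.
Then q = 2 - 1 = 1.
(p, q) = (1, 1)


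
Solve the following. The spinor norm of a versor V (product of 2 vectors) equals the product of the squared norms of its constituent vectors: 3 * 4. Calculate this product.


Spinor norm N(V) = |v1|^2 * |v2|^2 * ... * |v2|^2
= 3 * 4
Running product: 3, 12
N(V) = 12


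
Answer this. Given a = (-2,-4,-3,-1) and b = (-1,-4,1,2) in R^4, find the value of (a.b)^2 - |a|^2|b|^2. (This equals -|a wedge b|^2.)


a . b = (-2)*(-1) + (-4)*(-4) + (-3)*1 + (-1)*2
= 2 + 16 + (-3) + (-2) = 13
|a|^2 = (-2)^2 + (-4)^2 + (-3)^2 + (-1)^2 = 30
|b|^2 = (-1)^2 + (-4)^2 + 1^2 + 2^2 = 22
(a.b)^2 = 13^2 = 169
|a|^2 * |b|^2 = 30 * 22 = 660
Result = 169 - 660 = -491


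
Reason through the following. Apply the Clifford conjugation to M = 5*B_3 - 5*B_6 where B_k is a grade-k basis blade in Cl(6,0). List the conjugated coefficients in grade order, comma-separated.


Clifford conjugate sign for grade k: (-1)^(k(k+1)/2)
Grade 3: (-1)^(3*4/2) = (-1)^6 = 1, coeff 5 -> 5
Grade 6: (-1)^(6*7/2) = (-1)^21 = -1, coeff -5 -> 5
Conjugated coefficients: 5, 5


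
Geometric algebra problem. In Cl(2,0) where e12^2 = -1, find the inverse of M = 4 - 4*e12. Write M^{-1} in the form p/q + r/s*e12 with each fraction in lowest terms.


M = 4 - 4*e12, where e12^2 = -1.
Since M commutes with its reverse ~M = a - b*e12, M * ~M = a^2 - b^2*e12^2 = a^2 + b^2.
So M^{-1} = ~M / (a^2 + b^2) = (a - b*e12)/(a^2 + b^2).
a^2 + b^2 = 16 + 16 = 32
Scalar part = 4/32 = 1/8
Bivector coeff = 4/32 = 1/8
M^{-1} = 1/8 + 1/8*e12


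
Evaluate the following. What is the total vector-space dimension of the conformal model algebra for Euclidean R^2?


The conformal model of R^2 uses Cl(3,1): the 2 Euclidean generators plus two extra orthogonal generators e+ (e+^2 = +1) and e- (e-^2 = -1), from which the null vectors e0, einf are built.
Number of generators m = 2 + 2 = 4.
dim Cl(p,q) = 2^m = 2^4 = 16


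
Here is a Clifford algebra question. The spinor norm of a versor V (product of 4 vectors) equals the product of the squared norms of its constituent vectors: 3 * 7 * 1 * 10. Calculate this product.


Spinor norm N(V) = |v1|^2 * |v2|^2 * ... * |v4|^2
= 3 * 7 * 1 * 10
Running product: 3, 21, 21, 210
N(V) = 210


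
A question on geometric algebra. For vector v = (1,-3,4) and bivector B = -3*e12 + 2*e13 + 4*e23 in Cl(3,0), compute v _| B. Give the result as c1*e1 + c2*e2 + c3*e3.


Left contraction v _| B = <vB>_1 (grade-1 part of the geometric product vB).
Using e1_|e12 = e2, e2_|e12 = -e1, e1_|e13 = e3, e3_|e13 = -e1, e2_|e23 = e3, e3_|e23 = -e2:
e1 coeff: -v2*b12 - v3*b13 = -(-3)*(-3) - (4)*(2) = -17
e2 coeff: v1*b12 - v3*b23 = (1)*(-3) - (4)*(4) = -19
e3 coeff: v1*b13 + v2*b23 = (1)*(2) + (-3)*(4) = -10
v _| B = -17*e1 - 19*e2 - 10*e3


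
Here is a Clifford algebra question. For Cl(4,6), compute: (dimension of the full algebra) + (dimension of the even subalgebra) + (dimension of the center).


n = 4 + 6 = 10
Total dim = 2^10 = 1024
Even subalgebra dim = 2^9 = 512
n is even, so center dim = 1
Sum = 1024 + 512 + 1 = 1537


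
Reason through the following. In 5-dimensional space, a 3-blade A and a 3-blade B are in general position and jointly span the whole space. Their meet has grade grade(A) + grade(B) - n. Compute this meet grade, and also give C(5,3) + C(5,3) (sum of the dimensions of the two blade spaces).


Meet grade = grade(A) + grade(B) - n
= 3 + 3 - 5 = 1
C(5,3) = 10
C(5,3) = 10
dim_A + dim_B = 10 + 10 = 20


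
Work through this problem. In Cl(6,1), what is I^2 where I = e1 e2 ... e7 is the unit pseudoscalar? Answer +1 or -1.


The pseudoscalar I = e1...e_n (product of all n generators) of Cl(p,q) satisfies I^2 = (-1)^(q + n(n-1)/2).
p = 6, q = 1, n = p + q = 7
n(n-1)/2 = 7 * 6 / 2 = 21
Exponent = q + n(n-1)/2 = 1 + 21 = 22
I^2 = (-1)^22 = +1


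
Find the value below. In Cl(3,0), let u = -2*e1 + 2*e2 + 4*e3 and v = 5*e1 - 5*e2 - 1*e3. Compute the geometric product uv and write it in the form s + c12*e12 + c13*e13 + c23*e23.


In Cl(3,0): e_i^2 = 1, e_ie_j = -e_je_i for i != j.
Scalar part = u . v = (-2)*5 + 2*(-5) + 4*(-1)
= -10 + (-10) + (-4) = -24
e12 coeff = (-2)*(-5) - 2*5 = 10 - 10 = 0
e13 coeff = (-2)*(-1) - 4*5 = 2 - 20 = -18
e23 coeff = 2*(-1) - 4*(-5) = -2 - (-20) = 18
uv = -24 + 0*e12 - 18*e13 + 18*e23


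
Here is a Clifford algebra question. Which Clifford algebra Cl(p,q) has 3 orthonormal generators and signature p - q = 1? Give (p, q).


We need p + q = 3 and p - q = 1.
Adding: 2p = 3 + 1 = 4, so p = 2.
Then q = 3 - 2 = 1.
(p, q) = (2, 1)


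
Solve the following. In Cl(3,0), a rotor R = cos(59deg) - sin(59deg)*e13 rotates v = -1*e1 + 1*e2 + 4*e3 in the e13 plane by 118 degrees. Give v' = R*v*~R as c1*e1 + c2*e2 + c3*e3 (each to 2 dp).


Rotor R = cos(59deg) - sin(59deg)*e13
Rotation angle theta = 2 * 59 = 118 degrees in the e13 plane (e1 -> e3).
The component perpendicular to the plane (e2) is invariant: v'_2 = v2 = 1.00
cos(118deg) = -0.4695, sin(118deg) = 0.8829
v'_1 = v1*cos(theta) - v3*sin(theta) = -1*(-0.4695) - 4*0.8829 = -3.06
v'_3 = v1*sin(theta) + v3*cos(theta) = -1*0.8829 + 4*(-0.4695) = -2.76
v' = -3.06*e1 + 1.00*e2 - 2.76*e3


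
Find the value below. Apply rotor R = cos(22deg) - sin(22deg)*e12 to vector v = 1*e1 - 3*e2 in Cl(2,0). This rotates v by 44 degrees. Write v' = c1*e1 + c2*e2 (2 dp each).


Rotor R = cos(22deg) - sin(22deg)*e12
Rotation angle theta = 2 * 22 = 44 degrees
v' = R*v*~R rotates v by theta.
cos(44deg) = 0.7193, sin(44deg) = 0.6947
v'_1 = 1*cos(44deg) - (-3)*sin(44deg)
= 1*0.7193 - (-3)*0.6947
= 2.80
v'_2 = 1*sin(44deg) + (-3)*cos(44deg)
= 1*0.6947 + (-3)*0.7193
= -1.46
v' = 2.80*e1 - 1.46*e2


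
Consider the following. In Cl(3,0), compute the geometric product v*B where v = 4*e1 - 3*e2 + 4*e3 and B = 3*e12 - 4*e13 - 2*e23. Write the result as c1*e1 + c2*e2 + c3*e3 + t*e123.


vB has grade-1 (vector) and grade-3 (trivector) parts: vB = (v _| B) + (v ^ B).
Vector part <vB>_1:
  e1: -v2*b12 - v3*b13 = -(-3)*(3) - (4)*(-4) = 25
  e2: v1*b12 - v3*b23 = (4)*(3) - (4)*(-2) = 20
  e3: v1*b13 + v2*b23 = (4)*(-4) + (-3)*(-2) = -10
Trivector part <vB>_3:
  e123: v1*b23 - v2*b13 + v3*b12 = (4)*(-2) - (-3)*(-4) + (4)*(3) = -8
vB = 25*e1 + 20*e2 - 10*e3 - 8*e123


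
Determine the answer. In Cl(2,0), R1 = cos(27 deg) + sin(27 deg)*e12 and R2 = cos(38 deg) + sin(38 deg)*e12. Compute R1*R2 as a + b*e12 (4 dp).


Same-plane rotors commute and their half-angles add:
R1*R2 = cos(a1 + a2) + sin(a1 + a2)*e12.
a1 + a2 = 27 + 38 = 65 deg
cos(65 deg) = 0.4226
sin(65 deg) = 0.9063
R1*R2 = 0.4226 + 0.9063*e12


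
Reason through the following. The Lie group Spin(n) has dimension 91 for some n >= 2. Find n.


dim Spin(n) = dim so(n) = n(n-1)/2.
Solve n(n-1)/2 = 91, i.e. n^2 - n - 182 = 0.
Discriminant = 1 + 8*91 = 729
n = (1 + sqrt(729))/2 = (1 + 27)/2 = 14


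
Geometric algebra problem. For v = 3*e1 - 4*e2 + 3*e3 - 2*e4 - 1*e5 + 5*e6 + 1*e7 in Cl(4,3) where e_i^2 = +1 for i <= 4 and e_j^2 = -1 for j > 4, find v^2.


v^2 = sum of c_i^2 * e_i^2
Positive signature terms (e_i^2 = +1): 3^2 + (-4)^2 + 3^2 + (-2)^2 = 38
Negative signature terms (e_j^2 = -1): (-1)^2 + 5^2 + 1^2 = 27
v^2 = 38 - 27 = 11


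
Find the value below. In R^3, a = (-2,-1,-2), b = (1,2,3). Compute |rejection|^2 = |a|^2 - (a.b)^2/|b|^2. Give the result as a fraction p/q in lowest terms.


|a|^2 = (-2)^2 + (-1)^2 + (-2)^2 = 9
|b|^2 = 1^2 + 2^2 + 3^2 = 14
a . b = (-2)*1 + (-1)*2 + (-2)*3 = -10
(a.b)^2 = (-10)^2 = 100
|rej|^2 = 9 - 100/14
= (126 - 100)/14
= 26/14
In lowest terms: 13/7


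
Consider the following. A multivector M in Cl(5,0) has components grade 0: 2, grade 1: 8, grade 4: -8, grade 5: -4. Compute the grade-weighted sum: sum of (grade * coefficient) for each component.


Grade-weighted sum = sum of grade_k * coefficient_k
0*2 = 0
1*8 = 8
4*(-8) = -32
5*(-4) = -20
Total = 0 + 8 + (-32) + (-20) = -44


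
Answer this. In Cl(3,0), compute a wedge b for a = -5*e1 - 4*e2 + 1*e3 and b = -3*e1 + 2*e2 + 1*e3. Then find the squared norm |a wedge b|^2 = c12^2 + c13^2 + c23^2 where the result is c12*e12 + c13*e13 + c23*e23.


a wedge b = (a1*b2 - a2*b1)*e12 + (a1*b3 - a3*b1)*e13 + (a2*b3 - a3*b2)*e23
e12 coeff: (-5)*2 - (-4)*(-3) = -10 - 12 = -22
e13 coeff: (-5)*1 - 1*(-3) = -5 - (-3) = -2
e23 coeff: (-4)*1 - 1*2 = -4 - 2 = -6
|a wedge b|^2 = (-22)^2 + (-2)^2 + (-6)^2
= 484 + 4 + 36
= 524


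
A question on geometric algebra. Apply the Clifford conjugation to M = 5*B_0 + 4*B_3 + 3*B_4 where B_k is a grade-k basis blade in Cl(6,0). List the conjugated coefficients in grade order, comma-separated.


Clifford conjugate sign for grade k: (-1)^(k(k+1)/2)
Grade 0: (-1)^(0*1/2) = (-1)^0 = 1, coeff 5 -> 5
Grade 3: (-1)^(3*4/2) = (-1)^6 = 1, coeff 4 -> 4
Grade 4: (-1)^(4*5/2) = (-1)^10 = 1, coeff 3 -> 3
Conjugated coefficients: 5, 4, 3


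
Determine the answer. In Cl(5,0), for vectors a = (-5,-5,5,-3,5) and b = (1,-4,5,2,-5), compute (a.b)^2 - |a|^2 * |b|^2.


a . b = (-5)*1 + (-5)*(-4) + 5*5 + (-3)*2 + 5*(-5)
= -5 + 20 + 25 + (-6) + (-25) = 9
|a|^2 = (-5)^2 + (-5)^2 + 5^2 + (-3)^2 + 5^2 = 109
|b|^2 = 1^2 + (-4)^2 + 5^2 + 2^2 + (-5)^2 = 71
(a.b)^2 = 9^2 = 81
|a|^2 * |b|^2 = 109 * 71 = 7739
Result = 81 - 7739 = -7658


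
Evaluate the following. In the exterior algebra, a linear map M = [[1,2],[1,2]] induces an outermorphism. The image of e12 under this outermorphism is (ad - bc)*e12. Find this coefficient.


The outermorphism of a linear map f sends e1^e2 to f(e1)^f(e2).
f(e1) = 1*e1 + 1*e2
f(e2) = 2*e1 + 2*e2
f(e1) ^ f(e2) = (1*e1 + 1*e2) ^ (2*e1 + 2*e2)
= 1*2*e12 + 1*2*e21
= (2 - 2)*e12
= 0*e12
Coefficient = 0


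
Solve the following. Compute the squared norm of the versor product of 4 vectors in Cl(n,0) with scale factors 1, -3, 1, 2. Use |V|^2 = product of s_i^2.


Each vector v_i has |v_i|^2 = s_i^2
Squared scales: 1^2 = 1, (-3)^2 = 9, 1^2 = 1, 2^2 = 4
|V|^2 = 1 * 9 * 1 * 4
= 36


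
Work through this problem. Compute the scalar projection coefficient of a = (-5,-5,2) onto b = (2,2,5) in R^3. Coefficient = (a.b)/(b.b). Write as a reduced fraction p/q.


Projection coefficient = (a . b) / (b . b)
a . b = (-5)*2 + (-5)*2 + 2*5
= -10 + (-10) + 10 = -10
b . b = 2^2 + 2^2 + 5^2
= 4 + 4 + 25 = 33
Coefficient = -10/33
In lowest terms: -10/33


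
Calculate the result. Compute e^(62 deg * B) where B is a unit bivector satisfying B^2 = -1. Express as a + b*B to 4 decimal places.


For a unit bivector B with B^2 = -1, the exponential series gives
e^(theta*B) = cos(theta) + sin(theta)*B (the GA analogue of Euler's formula).
theta = 62 degrees = 1.082104 rad
cos(62 deg) = 0.4695
sin(62 deg) = 0.8829
exp(theta*B) = 0.4695 + 0.8829*B


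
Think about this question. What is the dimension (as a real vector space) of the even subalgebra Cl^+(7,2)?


Even subalgebra dimension = 2^(n-1)
n = 7 + 2 = 9
2^(9 - 1) = 2^8 = 256
Verification: sum of C(9,k) for even k = 1 + 36 + 126 + 84 + 9 = 256
Result = 256


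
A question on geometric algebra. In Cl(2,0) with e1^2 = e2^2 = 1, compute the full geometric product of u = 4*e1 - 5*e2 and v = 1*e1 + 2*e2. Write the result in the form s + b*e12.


Expand: (4*e1 - 5*e2)(1*e1 + 2*e2)
= 4*1*e1e1 + 4*2*e1e2 + (-5)*1*e2e1 + (-5)*2*e2e2
Using e1^2 = e2^2 = 1, e2e1 = -e1e2:
Scalar part s = 4*1 + (-5)*2 = 4 + (-10) = -6
Bivector part b = 4*2 - (-5)*1 = 8 - (-5) = 13
uv = -6 + 13*e12


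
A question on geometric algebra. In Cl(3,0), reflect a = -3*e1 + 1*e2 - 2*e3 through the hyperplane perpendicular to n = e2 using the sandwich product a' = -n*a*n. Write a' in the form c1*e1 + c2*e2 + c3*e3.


Reflection formula: a' = -n*a*n, with n = e2 (unit vector, n^2 = 1).
For reflection through hyperplane perp to e2:
The component along e2 flips sign, others stay.
a = (-3, 1, -2)
a' = (-3, -1, -2)
a' = -3*e1 - 1*e2 - 2*e3


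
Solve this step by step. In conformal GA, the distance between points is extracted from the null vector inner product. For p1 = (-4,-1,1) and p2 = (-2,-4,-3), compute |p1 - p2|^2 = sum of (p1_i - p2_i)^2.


p1 - p2 = (-2, 3, 4)
|p1 - p2|^2 = (-2)^2 + 3^2 + 4^2
= 4 + 9 + 16
= 29


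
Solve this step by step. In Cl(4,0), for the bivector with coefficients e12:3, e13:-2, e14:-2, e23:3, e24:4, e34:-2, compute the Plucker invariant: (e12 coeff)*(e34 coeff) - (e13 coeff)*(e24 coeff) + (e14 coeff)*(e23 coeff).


Plucker relation: af - be + cd
a*f = 3*(-2) = -6
b*e = (-2)*4 = -8
c*d = (-2)*3 = -6
af - be + cd = -6 - (-8) + (-6)
= -4


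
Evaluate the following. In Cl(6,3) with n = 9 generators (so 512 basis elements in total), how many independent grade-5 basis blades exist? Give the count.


Number of grade-k basis blades in Cl(p,q) with n = p + q is C(n, k).
n = 6 + 3 = 9
C(9, 5) = 9! / (5! * 4!)
= 362880 / (120 * 24)
= 126


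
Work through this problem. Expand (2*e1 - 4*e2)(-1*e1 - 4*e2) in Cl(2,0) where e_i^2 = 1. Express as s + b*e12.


Expand: (2*e1 - 4*e2)(-1*e1 - 4*e2)
= 2*(-1)*e1e1 + 2*(-4)*e1e2 + (-4)*(-1)*e2e1 + (-4)*(-4)*e2e2
Using e1^2 = e2^2 = 1, e2e1 = -e1e2:
Scalar part s = 2*(-1) + (-4)*(-4) = -2 + 16 = 14
Bivector part b = 2*(-4) - (-4)*(-1) = -8 - 4 = -12
uv = 14 - 12*e12


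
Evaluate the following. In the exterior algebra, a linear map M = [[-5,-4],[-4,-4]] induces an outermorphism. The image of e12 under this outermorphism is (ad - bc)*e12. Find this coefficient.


The outermorphism of a linear map f sends e1^e2 to f(e1)^f(e2).
f(e1) = -5*e1 - 4*e2
f(e2) = -4*e1 - 4*e2
f(e1) ^ f(e2) = (-5*e1 - 4*e2) ^ (-4*e1 - 4*e2)
= (-5)*(-4)*e12 + (-4)*(-4)*e21
= (20 - 16)*e12
= 4*e12
Coefficient = 4


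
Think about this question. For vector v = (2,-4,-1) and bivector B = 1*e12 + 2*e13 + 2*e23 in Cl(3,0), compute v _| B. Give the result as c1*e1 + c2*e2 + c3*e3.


Left contraction v _| B = <vB>_1 (grade-1 part of the geometric product vB).
Using e1_|e12 = e2, e2_|e12 = -e1, e1_|e13 = e3, e3_|e13 = -e1, e2_|e23 = e3, e3_|e23 = -e2:
e1 coeff: -v2*b12 - v3*b13 = -(-4)*(1) - (-1)*(2) = 6
e2 coeff: v1*b12 - v3*b23 = (2)*(1) - (-1)*(2) = 4
e3 coeff: v1*b13 + v2*b23 = (2)*(2) + (-4)*(2) = -4
v _| B = 6*e1 + 4*e2 - 4*e3


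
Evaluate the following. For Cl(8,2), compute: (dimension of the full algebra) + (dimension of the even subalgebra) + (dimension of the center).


n = 8 + 2 = 10
Total dim = 2^10 = 1024
Even subalgebra dim = 2^9 = 512
n is even, so center dim = 1
Sum = 1024 + 512 + 1 = 1537


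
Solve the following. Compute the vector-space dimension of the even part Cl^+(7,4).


Even subalgebra dimension = 2^(n-1)
n = 7 + 4 = 11
2^(11 - 1) = 2^10 = 1024
Verification: sum of C(11,k) for even k = 1 + 55 + 330 + 462 + 165 + 11 = 1024
Result = 1024


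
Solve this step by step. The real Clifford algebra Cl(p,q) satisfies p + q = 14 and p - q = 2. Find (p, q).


We need p + q = 14 and p - q = 2.
Adding: 2p = 14 + 2 = 16, so p = 8.
Then q = 14 - 8 = 6.
(p, q) = (8, 6)


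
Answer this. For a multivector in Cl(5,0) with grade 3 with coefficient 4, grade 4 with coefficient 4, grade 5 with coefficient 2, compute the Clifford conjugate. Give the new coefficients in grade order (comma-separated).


Clifford conjugate sign for grade k: (-1)^(k(k+1)/2)
Grade 3: (-1)^(3*4/2) = (-1)^6 = 1, coeff 4 -> 4
Grade 4: (-1)^(4*5/2) = (-1)^10 = 1, coeff 4 -> 4
Grade 5: (-1)^(5*6/2) = (-1)^15 = -1, coeff 2 -> -2
Conjugated coefficients: 4, 4, -2


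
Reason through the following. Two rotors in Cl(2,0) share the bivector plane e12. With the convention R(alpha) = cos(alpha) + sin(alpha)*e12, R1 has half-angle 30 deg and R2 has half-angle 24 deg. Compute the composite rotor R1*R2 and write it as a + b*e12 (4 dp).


Same-plane rotors commute and their half-angles add:
R1*R2 = cos(a1 + a2) + sin(a1 + a2)*e12.
a1 + a2 = 30 + 24 = 54 deg
cos(54 deg) = 0.5878
sin(54 deg) = 0.8090
R1*R2 = 0.5878 + 0.8090*e12


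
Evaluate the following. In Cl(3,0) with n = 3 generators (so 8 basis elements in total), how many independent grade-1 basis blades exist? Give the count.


Number of grade-k basis blades in Cl(p,q) with n = p + q is C(n, k).
n = 3 + 0 = 3
C(3, 1) = 3! / (1! * 2!)
= 6 / (1 * 2)
= 3


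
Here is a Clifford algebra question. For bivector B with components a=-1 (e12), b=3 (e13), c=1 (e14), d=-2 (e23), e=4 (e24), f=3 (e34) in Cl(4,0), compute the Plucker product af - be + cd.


Plucker relation: af - be + cd
a*f = (-1)*3 = -3
b*e = 3*4 = 12
c*d = 1*(-2) = -2
af - be + cd = -3 - 12 + (-2)
= -17


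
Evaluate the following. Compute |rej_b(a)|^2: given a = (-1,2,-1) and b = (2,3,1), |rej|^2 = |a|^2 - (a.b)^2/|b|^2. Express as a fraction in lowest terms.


|a|^2 = (-1)^2 + 2^2 + (-1)^2 = 6
|b|^2 = 2^2 + 3^2 + 1^2 = 14
a . b = (-1)*2 + 2*3 + (-1)*1 = 3
(a.b)^2 = 3^2 = 9
|rej|^2 = 6 - 9/14
= (84 - 9)/14
= 75/14
In lowest terms: 75/14


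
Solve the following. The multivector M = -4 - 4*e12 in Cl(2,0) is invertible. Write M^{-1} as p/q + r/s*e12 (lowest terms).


M = -4 - 4*e12, where e12^2 = -1.
Since M commutes with its reverse ~M = a - b*e12, M * ~M = a^2 - b^2*e12^2 = a^2 + b^2.
So M^{-1} = ~M / (a^2 + b^2) = (a - b*e12)/(a^2 + b^2).
a^2 + b^2 = 16 + 16 = 32
Scalar part = -4/32 = -1/8
Bivector coeff = 4/32 = 1/8
M^{-1} = -1/8 + 1/8*e12


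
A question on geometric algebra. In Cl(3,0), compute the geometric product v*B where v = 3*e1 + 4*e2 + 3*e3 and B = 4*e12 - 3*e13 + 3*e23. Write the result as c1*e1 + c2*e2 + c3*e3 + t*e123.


vB has grade-1 (vector) and grade-3 (trivector) parts: vB = (v _| B) + (v ^ B).
Vector part <vB>_1:
  e1: -v2*b12 - v3*b13 = -(4)*(4) - (3)*(-3) = -7
  e2: v1*b12 - v3*b23 = (3)*(4) - (3)*(3) = 3
  e3: v1*b13 + v2*b23 = (3)*(-3) + (4)*(3) = 3
Trivector part <vB>_3:
  e123: v1*b23 - v2*b13 + v3*b12 = (3)*(3) - (4)*(-3) + (3)*(4) = 33
vB = -7*e1 + 3*e2 + 3*e3 + 33*e123


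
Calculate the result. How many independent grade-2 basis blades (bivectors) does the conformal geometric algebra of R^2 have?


The conformal model of R^2 uses Cl(3,1) with m = 2 + 2 = 4 generators.
Number of grade-2 blades = C(m, 2) = C(4, 2)
= 4*3/2 = 6


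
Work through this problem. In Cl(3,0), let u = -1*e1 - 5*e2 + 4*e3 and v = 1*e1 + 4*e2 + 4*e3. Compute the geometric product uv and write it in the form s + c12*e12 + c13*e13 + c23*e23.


In Cl(3,0): e_i^2 = 1, e_ie_j = -e_je_i for i != j.
Scalar part = u . v = (-1)*1 + (-5)*4 + 4*4
= -1 + (-20) + 16 = -5
e12 coeff = (-1)*4 - (-5)*1 = -4 - (-5) = 1
e13 coeff = (-1)*4 - 4*1 = -4 - 4 = -8
e23 coeff = (-5)*4 - 4*4 = -20 - 16 = -36
uv = -5 + 1*e12 - 8*e13 - 36*e23


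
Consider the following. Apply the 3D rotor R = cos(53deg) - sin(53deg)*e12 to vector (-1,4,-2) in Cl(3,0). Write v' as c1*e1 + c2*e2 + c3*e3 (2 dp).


Rotor R = cos(53deg) - sin(53deg)*e12
Rotation angle theta = 2 * 53 = 106 degrees in the e12 plane (e1 -> e2).
The component perpendicular to the plane (e3) is invariant: v'_3 = v3 = -2.00
cos(106deg) = -0.2756, sin(106deg) = 0.9613
v'_1 = v1*cos(theta) - v2*sin(theta) = -1*(-0.2756) - 4*0.9613 = -3.57
v'_2 = v1*sin(theta) + v2*cos(theta) = -1*0.9613 + 4*(-0.2756) = -2.06
v' = -3.57*e1 - 2.06*e2 - 2.00*e3


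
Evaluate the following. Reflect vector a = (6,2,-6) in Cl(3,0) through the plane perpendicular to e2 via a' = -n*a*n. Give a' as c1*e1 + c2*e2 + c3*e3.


Reflection formula: a' = -n*a*n, with n = e2 (unit vector, n^2 = 1).
For reflection through hyperplane perp to e2:
The component along e2 flips sign, others stay.
a = (6, 2, -6)
a' = (6, -2, -6)
a' = 6*e1 - 2*e2 - 6*e3


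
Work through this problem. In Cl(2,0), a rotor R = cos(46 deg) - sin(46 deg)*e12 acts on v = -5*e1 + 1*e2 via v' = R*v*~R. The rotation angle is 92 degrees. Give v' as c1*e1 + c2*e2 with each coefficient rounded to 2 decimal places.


Rotor R = cos(46deg) - sin(46deg)*e12
Rotation angle theta = 2 * 46 = 92 degrees
v' = R*v*~R rotates v by theta.
cos(92deg) = -0.0349, sin(92deg) = 0.9994
v'_1 = -5*cos(92deg) - 1*sin(92deg)
= -5*(-0.0349) - 1*0.9994
= -0.82
v'_2 = -5*sin(92deg) + 1*cos(92deg)
= -5*0.9994 + 1*(-0.0349)
= -5.03
v' = -0.82*e1 - 5.03*e2


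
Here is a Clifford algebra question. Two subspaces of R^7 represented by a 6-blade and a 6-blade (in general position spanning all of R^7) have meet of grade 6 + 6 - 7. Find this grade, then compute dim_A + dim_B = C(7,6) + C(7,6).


Meet grade = grade(A) + grade(B) - n
= 6 + 6 - 7 = 5
C(7,6) = 7
C(7,6) = 7
dim_A + dim_B = 7 + 7 = 14


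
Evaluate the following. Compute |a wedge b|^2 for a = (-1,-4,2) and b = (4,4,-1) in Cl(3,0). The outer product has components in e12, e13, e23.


a wedge b = (a1*b2 - a2*b1)*e12 + (a1*b3 - a3*b1)*e13 + (a2*b3 - a3*b2)*e23
e12 coeff: (-1)*4 - (-4)*4 = -4 - (-16) = 12
e13 coeff: (-1)*(-1) - 2*4 = 1 - 8 = -7
e23 coeff: (-4)*(-1) - 2*4 = 4 - 8 = -4
|a wedge b|^2 = 12^2 + (-7)^2 + (-4)^2
= 144 + 49 + 16
= 209


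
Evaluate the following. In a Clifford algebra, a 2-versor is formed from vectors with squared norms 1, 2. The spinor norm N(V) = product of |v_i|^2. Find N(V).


Spinor norm N(V) = |v1|^2 * |v2|^2 * ... * |v2|^2
= 1 * 2
Running product: 1, 2
N(V) = 2


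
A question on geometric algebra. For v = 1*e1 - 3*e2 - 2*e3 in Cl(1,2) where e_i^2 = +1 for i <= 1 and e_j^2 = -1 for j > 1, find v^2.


v^2 = sum of c_i^2 * e_i^2
Positive signature terms (e_i^2 = +1): 1^2 = 1
Negative signature terms (e_j^2 = -1): (-3)^2 + (-2)^2 = 13
v^2 = 1 - 13 = -12


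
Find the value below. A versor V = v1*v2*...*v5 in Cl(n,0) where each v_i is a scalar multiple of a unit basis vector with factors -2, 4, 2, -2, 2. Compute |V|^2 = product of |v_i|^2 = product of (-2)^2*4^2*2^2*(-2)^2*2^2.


Each vector v_i has |v_i|^2 = s_i^2
Squared scales: (-2)^2 = 4, 4^2 = 16, 2^2 = 4, (-2)^2 = 4, 2^2 = 4
|V|^2 = 4 * 16 * 4 * 4 * 4
= 4096


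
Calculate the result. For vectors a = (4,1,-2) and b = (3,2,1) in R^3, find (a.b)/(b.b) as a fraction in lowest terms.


Projection coefficient = (a . b) / (b . b)
a . b = 4*3 + 1*2 + (-2)*1
= 12 + 2 + (-2) = 12
b . b = 3^2 + 2^2 + 1^2
= 9 + 4 + 1 = 14
Coefficient = 12/14
In lowest terms: 6/7


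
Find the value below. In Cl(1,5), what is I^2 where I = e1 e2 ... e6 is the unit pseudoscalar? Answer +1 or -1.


The pseudoscalar I = e1...e_n (product of all n generators) of Cl(p,q) satisfies I^2 = (-1)^(q + n(n-1)/2).
p = 1, q = 5, n = p + q = 6
n(n-1)/2 = 6 * 5 / 2 = 15
Exponent = q + n(n-1)/2 = 5 + 15 = 20
I^2 = (-1)^20 = +1


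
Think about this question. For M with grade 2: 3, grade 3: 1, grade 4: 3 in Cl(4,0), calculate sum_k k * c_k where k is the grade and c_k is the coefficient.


Grade-weighted sum = sum of grade_k * coefficient_k
2*3 = 6
3*1 = 3
4*3 = 12
Total = 6 + 3 + 12 = 21


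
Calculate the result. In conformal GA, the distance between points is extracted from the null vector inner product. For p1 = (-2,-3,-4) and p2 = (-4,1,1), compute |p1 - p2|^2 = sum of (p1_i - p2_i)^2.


p1 - p2 = (2, -4, -5)
|p1 - p2|^2 = 2^2 + (-4)^2 + (-5)^2
= 4 + 16 + 25
= 45


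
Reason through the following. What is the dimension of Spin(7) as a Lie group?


Spin(n) double-covers SO(n); both have Lie algebra so(n) of dimension n(n-1)/2.
n = 7
n(n-1) = 7 * 6 = 42
dim Spin(7) = 42/2 = 21


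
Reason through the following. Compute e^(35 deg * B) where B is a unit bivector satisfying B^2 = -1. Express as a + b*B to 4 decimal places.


For a unit bivector B with B^2 = -1, the exponential series gives
e^(theta*B) = cos(theta) + sin(theta)*B (the GA analogue of Euler's formula).
theta = 35 degrees = 0.610865 rad
cos(35 deg) = 0.8192
sin(35 deg) = 0.5736
exp(theta*B) = 0.8192 + 0.5736*B


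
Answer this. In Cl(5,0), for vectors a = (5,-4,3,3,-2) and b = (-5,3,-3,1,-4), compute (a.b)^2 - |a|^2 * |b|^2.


a . b = 5*(-5) + (-4)*3 + 3*(-3) + 3*1 + (-2)*(-4)
= -25 + (-12) + (-9) + 3 + 8 = -35
|a|^2 = 5^2 + (-4)^2 + 3^2 + 3^2 + (-2)^2 = 63
|b|^2 = (-5)^2 + 3^2 + (-3)^2 + 1^2 + (-4)^2 = 60
(a.b)^2 = (-35)^2 = 1225
|a|^2 * |b|^2 = 63 * 60 = 3780
Result = 1225 - 3780 = -2555


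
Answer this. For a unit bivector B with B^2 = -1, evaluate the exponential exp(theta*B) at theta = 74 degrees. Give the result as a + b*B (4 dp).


For a unit bivector B with B^2 = -1, the exponential series gives
e^(theta*B) = cos(theta) + sin(theta)*B (the GA analogue of Euler's formula).
theta = 74 degrees = 1.291544 rad
cos(74 deg) = 0.2756
sin(74 deg) = 0.9613
exp(theta*B) = 0.2756 + 0.9613*B


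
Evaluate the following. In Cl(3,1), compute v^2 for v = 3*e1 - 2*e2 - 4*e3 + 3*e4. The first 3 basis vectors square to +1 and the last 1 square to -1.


v^2 = sum of c_i^2 * e_i^2
Positive signature terms (e_i^2 = +1): 3^2 + (-2)^2 + (-4)^2 = 29
Negative signature terms (e_j^2 = -1): 3^2 = 9
v^2 = 29 - 9 = 20


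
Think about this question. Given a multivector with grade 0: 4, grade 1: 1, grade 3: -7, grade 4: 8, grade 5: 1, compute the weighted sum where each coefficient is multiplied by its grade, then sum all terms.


Grade-weighted sum = sum of grade_k * coefficient_k
0*4 = 0
1*1 = 1
3*(-7) = -21
4*8 = 32
5*1 = 5
Total = 0 + 1 + (-21) + 32 + 5 = 17


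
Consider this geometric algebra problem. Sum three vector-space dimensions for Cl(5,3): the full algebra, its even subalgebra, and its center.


n = 5 + 3 = 8
Total dim = 2^8 = 256
Even subalgebra dim = 2^7 = 128
n is even, so center dim = 1
Sum = 256 + 128 + 1 = 385
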